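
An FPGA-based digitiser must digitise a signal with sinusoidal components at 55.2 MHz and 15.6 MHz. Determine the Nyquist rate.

Highest-frequency component: 55.2 MHz.
Nyquist rate = 2 × 55.2 MHz = 110.4 MHz.

110.4 MHz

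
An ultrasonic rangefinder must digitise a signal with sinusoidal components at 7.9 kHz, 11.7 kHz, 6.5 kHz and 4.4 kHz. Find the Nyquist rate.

Highest-frequency component: 11.7 kHz.
Nyquist rate = 2 × 11.7 kHz = 23.4 kHz.

23.4 kHz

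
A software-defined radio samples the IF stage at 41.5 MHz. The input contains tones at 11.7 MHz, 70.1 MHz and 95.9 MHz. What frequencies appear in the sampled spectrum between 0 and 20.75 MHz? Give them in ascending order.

11.7 MHz, 12.9 MHz

fs/2 = 20.75 MHz.
11.7 MHz ≤ fs/2 = 20.75 MHz, passes unchanged.
70.1 MHz mod fs = 28.6 MHz.
28.6 MHz > fs/2 = 20.75 MHz, folds to fs − 28.6 MHz = 12.9 MHz.
95.9 MHz mod fs = 12.9 MHz.
12.9 MHz ≤ fs/2 = 20.75 MHz, appears at 12.9 MHz.
Distinct values: {11.7 MHz, 12.9 MHz}.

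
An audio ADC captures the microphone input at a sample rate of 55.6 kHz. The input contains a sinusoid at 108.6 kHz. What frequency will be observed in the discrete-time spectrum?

2.6 kHz

108.6 kHz mod fs = 53 kHz.
53 kHz > fs/2 = 27.8 kHz, folds to fs − 53 kHz = 2.6 kHz.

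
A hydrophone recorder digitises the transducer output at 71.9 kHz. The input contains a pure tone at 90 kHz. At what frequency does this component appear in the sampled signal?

90 kHz mod fs = 18.1 kHz.
18.1 kHz ≤ fs/2 = 35.95 kHz, appears at 18.1 kHz.

18.1 kHz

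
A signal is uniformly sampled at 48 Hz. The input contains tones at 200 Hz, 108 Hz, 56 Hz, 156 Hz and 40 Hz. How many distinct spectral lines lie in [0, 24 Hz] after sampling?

2

fs/2 = 24 Hz.
200 Hz mod fs = 8 Hz.
8 Hz ≤ fs/2 = 24 Hz, appears at 8 Hz.
108 Hz mod fs = 12 Hz.
12 Hz ≤ fs/2 = 24 Hz, appears at 12 Hz.
56 Hz mod fs = 8 Hz.
8 Hz ≤ fs/2 = 24 Hz, appears at 8 Hz.
156 Hz mod fs = 12 Hz.
12 Hz ≤ fs/2 = 24 Hz, appears at 12 Hz.
40 Hz > fs/2 = 24 Hz, folds to fs − 40 Hz = 8 Hz.
Distinct values: {8 Hz, 12 Hz} → 2.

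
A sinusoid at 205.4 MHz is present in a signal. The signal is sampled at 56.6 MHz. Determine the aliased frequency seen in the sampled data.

205.4 MHz mod fs = 35.6 MHz.
35.6 MHz > fs/2 = 28.3 MHz, folds to fs − 35.6 MHz = 21 MHz.

21 MHz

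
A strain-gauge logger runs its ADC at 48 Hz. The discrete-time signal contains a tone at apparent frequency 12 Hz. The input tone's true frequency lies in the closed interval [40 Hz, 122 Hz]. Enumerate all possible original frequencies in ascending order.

Frequencies that alias to 12 Hz are k·fs ± 12 Hz for integer k ≥ 0.
k=0: 12 Hz.
k=1: 36 Hz, 60 Hz.
k=2: 84 Hz, 108 Hz.
k=3: 132 Hz, 156 Hz.
Within [40 Hz, 122 Hz]: 60 Hz, 84 Hz, 108 Hz.

60 Hz, 84 Hz, 108 Hz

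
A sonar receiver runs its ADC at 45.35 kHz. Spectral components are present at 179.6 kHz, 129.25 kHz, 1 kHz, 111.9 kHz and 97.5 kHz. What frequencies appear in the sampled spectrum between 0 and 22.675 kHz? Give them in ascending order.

1 kHz, 1.8 kHz, 6.8 kHz, 21.2 kHz

fs/2 = 22.675 kHz.
179.6 kHz mod fs = 43.55 kHz.
43.55 kHz > fs/2 = 22.675 kHz, folds to fs − 43.55 kHz = 1.8 kHz.
129.25 kHz mod fs = 38.55 kHz.
38.55 kHz > fs/2 = 22.675 kHz, folds to fs − 38.55 kHz = 6.8 kHz.
1 kHz ≤ fs/2 = 22.675 kHz, passes unchanged.
111.9 kHz mod fs = 21.2 kHz.
21.2 kHz ≤ fs/2 = 22.675 kHz, appears at 21.2 kHz.
97.5 kHz mod fs = 6.8 kHz.
6.8 kHz ≤ fs/2 = 22.675 kHz, appears at 6.8 kHz.
Distinct values: {1 kHz, 1.8 kHz, 6.8 kHz, 21.2 kHz}.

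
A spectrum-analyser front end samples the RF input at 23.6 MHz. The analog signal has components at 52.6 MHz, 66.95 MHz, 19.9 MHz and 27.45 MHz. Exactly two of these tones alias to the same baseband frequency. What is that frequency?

fs/2 = 11.8 MHz.
52.6 MHz mod fs = 5.4 MHz.
5.4 MHz ≤ fs/2 = 11.8 MHz, appears at 5.4 MHz.
66.95 MHz mod fs = 19.75 MHz.
19.75 MHz > fs/2 = 11.8 MHz, folds to fs − 19.75 MHz = 3.85 MHz.
19.9 MHz > fs/2 = 11.8 MHz, folds to fs − 19.9 MHz = 3.7 MHz.
27.45 MHz mod fs = 3.85 MHz.
3.85 MHz ≤ fs/2 = 11.8 MHz, appears at 3.85 MHz.
27.45 MHz and 66.95 MHz both map to 3.85 MHz.

3.85 MHz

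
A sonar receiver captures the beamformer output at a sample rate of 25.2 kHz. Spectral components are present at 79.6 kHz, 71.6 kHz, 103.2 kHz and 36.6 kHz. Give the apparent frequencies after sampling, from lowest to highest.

fs/2 = 12.6 kHz.
79.6 kHz mod fs = 4 kHz.
4 kHz ≤ fs/2 = 12.6 kHz, appears at 4 kHz.
71.6 kHz mod fs = 21.2 kHz.
21.2 kHz > fs/2 = 12.6 kHz, folds to fs − 21.2 kHz = 4 kHz.
103.2 kHz mod fs = 2.4 kHz.
2.4 kHz ≤ fs/2 = 12.6 kHz, appears at 2.4 kHz.
36.6 kHz mod fs = 11.4 kHz.
11.4 kHz ≤ fs/2 = 12.6 kHz, appears at 11.4 kHz.
Distinct values: {2.4 kHz, 4 kHz, 11.4 kHz}.

2.4 kHz, 4 kHz, 11.4 kHz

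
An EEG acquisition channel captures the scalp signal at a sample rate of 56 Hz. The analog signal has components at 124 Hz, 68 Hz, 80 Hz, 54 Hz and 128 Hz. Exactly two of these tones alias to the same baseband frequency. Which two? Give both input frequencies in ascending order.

68 Hz, 124 Hz

fs/2 = 28 Hz.
124 Hz mod fs = 12 Hz.
12 Hz ≤ fs/2 = 28 Hz, appears at 12 Hz.
68 Hz mod fs = 12 Hz.
12 Hz ≤ fs/2 = 28 Hz, appears at 12 Hz.
80 Hz mod fs = 24 Hz.
24 Hz ≤ fs/2 = 28 Hz, appears at 24 Hz.
54 Hz > fs/2 = 28 Hz, folds to fs − 54 Hz = 2 Hz.
128 Hz mod fs = 16 Hz.
16 Hz ≤ fs/2 = 28 Hz, appears at 16 Hz.
68 Hz and 124 Hz both map to 12 Hz.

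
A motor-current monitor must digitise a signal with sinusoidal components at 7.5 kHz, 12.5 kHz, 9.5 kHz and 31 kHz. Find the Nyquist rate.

Highest-frequency component: 31 kHz.
Nyquist rate = 2 × 31 kHz = 62 kHz.

62 kHz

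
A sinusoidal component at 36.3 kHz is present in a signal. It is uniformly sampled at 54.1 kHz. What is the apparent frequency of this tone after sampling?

36.3 kHz > fs/2 = 27.05 kHz, folds to fs − 36.3 kHz = 17.8 kHz.

17.8 kHz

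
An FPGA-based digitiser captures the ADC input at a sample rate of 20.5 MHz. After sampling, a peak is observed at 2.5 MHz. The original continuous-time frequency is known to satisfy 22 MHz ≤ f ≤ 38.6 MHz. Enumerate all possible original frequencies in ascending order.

23 MHz, 38.5 MHz

Frequencies that alias to 2.5 MHz are k·fs ± 2.5 MHz for integer k ≥ 0.
k=0: 2.5 MHz.
k=1: 18 MHz, 23 MHz.
k=2: 38.5 MHz, 43.5 MHz.
k=3: 59 MHz, 64 MHz.
Within [22 MHz, 38.6 MHz]: 23 MHz, 38.5 MHz.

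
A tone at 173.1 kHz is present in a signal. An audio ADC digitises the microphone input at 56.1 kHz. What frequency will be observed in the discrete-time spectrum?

4.8 kHz

173.1 kHz mod fs = 4.8 kHz.
4.8 kHz ≤ fs/2 = 28.05 kHz, appears at 4.8 kHz.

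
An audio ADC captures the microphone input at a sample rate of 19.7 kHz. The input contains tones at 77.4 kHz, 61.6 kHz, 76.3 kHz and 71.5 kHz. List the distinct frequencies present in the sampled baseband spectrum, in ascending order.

fs/2 = 9.85 kHz.
77.4 kHz mod fs = 18.3 kHz.
18.3 kHz > fs/2 = 9.85 kHz, folds to fs − 18.3 kHz = 1.4 kHz.
61.6 kHz mod fs = 2.5 kHz.
2.5 kHz ≤ fs/2 = 9.85 kHz, appears at 2.5 kHz.
76.3 kHz mod fs = 17.2 kHz.
17.2 kHz > fs/2 = 9.85 kHz, folds to fs − 17.2 kHz = 2.5 kHz.
71.5 kHz mod fs = 12.4 kHz.
12.4 kHz > fs/2 = 9.85 kHz, folds to fs − 12.4 kHz = 7.3 kHz.
Distinct values: {1.4 kHz, 2.5 kHz, 7.3 kHz}.

1.4 kHz, 2.5 kHz, 7.3 kHz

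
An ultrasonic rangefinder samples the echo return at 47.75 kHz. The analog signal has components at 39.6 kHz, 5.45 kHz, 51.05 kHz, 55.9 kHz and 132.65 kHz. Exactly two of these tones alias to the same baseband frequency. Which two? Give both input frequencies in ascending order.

39.6 kHz, 55.9 kHz

fs/2 = 23.875 kHz.
39.6 kHz > fs/2 = 23.875 kHz, folds to fs − 39.6 kHz = 8.15 kHz.
5.45 kHz ≤ fs/2 = 23.875 kHz, passes unchanged.
51.05 kHz mod fs = 3.3 kHz.
3.3 kHz ≤ fs/2 = 23.875 kHz, appears at 3.3 kHz.
55.9 kHz mod fs = 8.15 kHz.
8.15 kHz ≤ fs/2 = 23.875 kHz, appears at 8.15 kHz.
132.65 kHz mod fs = 37.15 kHz.
37.15 kHz > fs/2 = 23.875 kHz, folds to fs − 37.15 kHz = 10.6 kHz.
39.6 kHz and 55.9 kHz both map to 8.15 kHz.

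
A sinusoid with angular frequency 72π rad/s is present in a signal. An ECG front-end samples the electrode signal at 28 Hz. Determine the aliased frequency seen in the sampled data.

8 Hz

ω = 72π rad/s → f = ω/(2π) = 36 Hz.
36 Hz mod fs = 8 Hz.
8 Hz ≤ fs/2 = 14 Hz, appears at 8 Hz.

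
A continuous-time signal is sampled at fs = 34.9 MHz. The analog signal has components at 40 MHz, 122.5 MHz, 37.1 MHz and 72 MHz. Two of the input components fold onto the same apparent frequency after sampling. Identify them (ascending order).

fs/2 = 17.45 MHz.
40 MHz mod fs = 5.1 MHz.
5.1 MHz ≤ fs/2 = 17.45 MHz, appears at 5.1 MHz.
122.5 MHz mod fs = 17.8 MHz.
17.8 MHz > fs/2 = 17.45 MHz, folds to fs − 17.8 MHz = 17.1 MHz.
37.1 MHz mod fs = 2.2 MHz.
2.2 MHz ≤ fs/2 = 17.45 MHz, appears at 2.2 MHz.
72 MHz mod fs = 2.2 MHz.
2.2 MHz ≤ fs/2 = 17.45 MHz, appears at 2.2 MHz.
37.1 MHz and 72 MHz both map to 2.2 MHz.

37.1 MHz, 72 MHz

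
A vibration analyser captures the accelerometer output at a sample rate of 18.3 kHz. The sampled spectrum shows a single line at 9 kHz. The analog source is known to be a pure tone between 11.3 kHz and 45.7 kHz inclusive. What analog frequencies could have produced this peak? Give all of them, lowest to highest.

Frequencies that alias to 9 kHz are k·fs ± 9 kHz for integer k ≥ 0.
k=0: 9 kHz.
k=1: 9.3 kHz, 27.3 kHz.
k=2: 27.6 kHz, 45.6 kHz.
k=3: 45.9 kHz, 63.9 kHz.
Within [11.3 kHz, 45.7 kHz]: 27.3 kHz, 27.6 kHz, 45.6 kHz.

27.3 kHz, 27.6 kHz, 45.6 kHz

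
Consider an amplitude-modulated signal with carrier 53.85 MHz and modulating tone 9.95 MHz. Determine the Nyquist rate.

127.6 MHz

AM sidebands sit at fc ± fm = 43.9 MHz and 63.8 MHz.
Highest-frequency component: 63.8 MHz.
Nyquist rate = 2 × 63.8 MHz = 127.6 MHz.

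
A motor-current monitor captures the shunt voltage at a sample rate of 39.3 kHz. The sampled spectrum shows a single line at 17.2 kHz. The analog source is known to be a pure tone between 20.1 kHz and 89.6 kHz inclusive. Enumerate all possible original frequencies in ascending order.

Frequencies that alias to 17.2 kHz are k·fs ± 17.2 kHz for integer k ≥ 0.
k=0: 17.2 kHz.
k=1: 22.1 kHz, 56.5 kHz.
k=2: 61.4 kHz, 95.8 kHz.
k=3: 100.7 kHz, 135.1 kHz.
Within [20.1 kHz, 89.6 kHz]: 22.1 kHz, 56.5 kHz, 61.4 kHz.

22.1 kHz, 56.5 kHz, 61.4 kHz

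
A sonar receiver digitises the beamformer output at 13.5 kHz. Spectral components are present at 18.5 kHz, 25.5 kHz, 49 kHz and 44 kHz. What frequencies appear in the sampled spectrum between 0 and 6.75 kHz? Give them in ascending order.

fs/2 = 6.75 kHz.
18.5 kHz mod fs = 5 kHz.
5 kHz ≤ fs/2 = 6.75 kHz, appears at 5 kHz.
25.5 kHz mod fs = 12 kHz.
12 kHz > fs/2 = 6.75 kHz, folds to fs − 12 kHz = 1.5 kHz.
49 kHz mod fs = 8.5 kHz.
8.5 kHz > fs/2 = 6.75 kHz, folds to fs − 8.5 kHz = 5 kHz.
44 kHz mod fs = 3.5 kHz.
3.5 kHz ≤ fs/2 = 6.75 kHz, appears at 3.5 kHz.
Distinct values: {1.5 kHz, 3.5 kHz, 5 kHz}.

1.5 kHz, 3.5 kHz, 5 kHz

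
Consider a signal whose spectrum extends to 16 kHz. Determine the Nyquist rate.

32 kHz

Nyquist rate = 2 × 16 kHz = 32 kHz.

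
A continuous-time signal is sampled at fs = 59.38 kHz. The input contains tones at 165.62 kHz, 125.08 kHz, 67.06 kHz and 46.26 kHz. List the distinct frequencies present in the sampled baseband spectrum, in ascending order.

fs/2 = 29.69 kHz.
165.62 kHz mod fs = 46.86 kHz.
46.86 kHz > fs/2 = 29.69 kHz, folds to fs − 46.86 kHz = 12.52 kHz.
125.08 kHz mod fs = 6.32 kHz.
6.32 kHz ≤ fs/2 = 29.69 kHz, appears at 6.32 kHz.
67.06 kHz mod fs = 7.68 kHz.
7.68 kHz ≤ fs/2 = 29.69 kHz, appears at 7.68 kHz.
46.26 kHz > fs/2 = 29.69 kHz, folds to fs − 46.26 kHz = 13.12 kHz.
Distinct values: {6.32 kHz, 7.68 kHz, 12.52 kHz, 13.12 kHz}.

6.32 kHz, 7.68 kHz, 12.52 kHz, 13.12 kHz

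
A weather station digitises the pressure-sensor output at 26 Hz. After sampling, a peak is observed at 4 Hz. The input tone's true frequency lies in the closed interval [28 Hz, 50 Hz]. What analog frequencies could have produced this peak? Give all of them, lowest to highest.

30 Hz, 48 Hz

Frequencies that alias to 4 Hz are k·fs ± 4 Hz for integer k ≥ 0.
k=0: 4 Hz.
k=1: 22 Hz, 30 Hz.
k=2: 48 Hz, 56 Hz.
k=3: 74 Hz, 82 Hz.
Within [28 Hz, 50 Hz]: 30 Hz, 48 Hz.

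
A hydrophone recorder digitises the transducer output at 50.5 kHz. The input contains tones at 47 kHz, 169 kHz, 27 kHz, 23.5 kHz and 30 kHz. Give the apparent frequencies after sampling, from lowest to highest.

fs/2 = 25.25 kHz.
47 kHz > fs/2 = 25.25 kHz, folds to fs − 47 kHz = 3.5 kHz.
169 kHz mod fs = 17.5 kHz.
17.5 kHz ≤ fs/2 = 25.25 kHz, appears at 17.5 kHz.
27 kHz > fs/2 = 25.25 kHz, folds to fs − 27 kHz = 23.5 kHz.
23.5 kHz ≤ fs/2 = 25.25 kHz, passes unchanged.
30 kHz > fs/2 = 25.25 kHz, folds to fs − 30 kHz = 20.5 kHz.
Distinct values: {3.5 kHz, 17.5 kHz, 20.5 kHz, 23.5 kHz}.

3.5 kHz, 17.5 kHz, 20.5 kHz, 23.5 kHz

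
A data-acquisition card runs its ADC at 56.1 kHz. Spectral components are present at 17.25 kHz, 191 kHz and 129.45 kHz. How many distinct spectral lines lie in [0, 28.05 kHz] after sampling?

2

fs/2 = 28.05 kHz.
17.25 kHz ≤ fs/2 = 28.05 kHz, passes unchanged.
191 kHz mod fs = 22.7 kHz.
22.7 kHz ≤ fs/2 = 28.05 kHz, appears at 22.7 kHz.
129.45 kHz mod fs = 17.25 kHz.
17.25 kHz ≤ fs/2 = 28.05 kHz, appears at 17.25 kHz.
Distinct values: {17.25 kHz, 22.7 kHz} → 2.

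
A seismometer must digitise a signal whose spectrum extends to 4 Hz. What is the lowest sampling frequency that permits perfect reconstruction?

Nyquist rate = 2 × 4 Hz = 8 Hz.

8 Hz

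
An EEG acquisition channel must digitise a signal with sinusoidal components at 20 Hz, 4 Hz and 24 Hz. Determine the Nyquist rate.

48 Hz

Highest-frequency component: 24 Hz.
Nyquist rate = 2 × 24 Hz = 48 Hz.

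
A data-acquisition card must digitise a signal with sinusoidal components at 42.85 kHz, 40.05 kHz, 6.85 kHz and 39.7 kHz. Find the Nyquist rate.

Highest-frequency component: 42.85 kHz.
Nyquist rate = 2 × 42.85 kHz = 85.7 kHz.

85.7 kHz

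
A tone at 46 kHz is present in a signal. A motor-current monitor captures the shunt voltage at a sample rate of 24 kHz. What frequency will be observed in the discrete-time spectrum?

2 kHz

46 kHz mod fs = 22 kHz.
22 kHz > fs/2 = 12 kHz, folds to fs − 22 kHz = 2 kHz.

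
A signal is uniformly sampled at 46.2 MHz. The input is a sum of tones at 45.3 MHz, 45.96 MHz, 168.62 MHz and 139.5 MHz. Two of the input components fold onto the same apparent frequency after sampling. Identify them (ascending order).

45.3 MHz, 139.5 MHz

fs/2 = 23.1 MHz.
45.3 MHz > fs/2 = 23.1 MHz, folds to fs − 45.3 MHz = 0.9 MHz.
45.96 MHz > fs/2 = 23.1 MHz, folds to fs − 45.96 MHz = 0.24 MHz.
168.62 MHz mod fs = 30.02 MHz.
30.02 MHz > fs/2 = 23.1 MHz, folds to fs − 30.02 MHz = 16.18 MHz.
139.5 MHz mod fs = 0.9 MHz.
0.9 MHz ≤ fs/2 = 23.1 MHz, appears at 0.9 MHz.
45.3 MHz and 139.5 MHz both map to 0.9 MHz.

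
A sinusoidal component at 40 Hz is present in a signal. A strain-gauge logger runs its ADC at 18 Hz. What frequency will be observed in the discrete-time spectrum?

4 Hz

40 Hz mod fs = 4 Hz.
4 Hz ≤ fs/2 = 9 Hz, appears at 4 Hz.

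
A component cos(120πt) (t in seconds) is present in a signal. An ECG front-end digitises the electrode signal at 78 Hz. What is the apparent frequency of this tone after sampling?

ω = 120π rad/s → f = ω/(2π) = 60 Hz.
60 Hz > fs/2 = 39 Hz, folds to fs − 60 Hz = 18 Hz.

18 Hz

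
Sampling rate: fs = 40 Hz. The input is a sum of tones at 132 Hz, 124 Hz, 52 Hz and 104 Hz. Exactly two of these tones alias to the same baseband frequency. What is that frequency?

fs/2 = 20 Hz.
132 Hz mod fs = 12 Hz.
12 Hz ≤ fs/2 = 20 Hz, appears at 12 Hz.
124 Hz mod fs = 4 Hz.
4 Hz ≤ fs/2 = 20 Hz, appears at 4 Hz.
52 Hz mod fs = 12 Hz.
12 Hz ≤ fs/2 = 20 Hz, appears at 12 Hz.
104 Hz mod fs = 24 Hz.
24 Hz > fs/2 = 20 Hz, folds to fs − 24 Hz = 16 Hz.
52 Hz and 132 Hz both map to 12 Hz.

12 Hz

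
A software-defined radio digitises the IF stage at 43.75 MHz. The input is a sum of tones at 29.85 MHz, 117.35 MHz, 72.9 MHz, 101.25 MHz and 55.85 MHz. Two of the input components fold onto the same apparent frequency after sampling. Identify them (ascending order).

29.85 MHz, 117.35 MHz

fs/2 = 21.875 MHz.
29.85 MHz > fs/2 = 21.875 MHz, folds to fs − 29.85 MHz = 13.9 MHz.
117.35 MHz mod fs = 29.85 MHz.
29.85 MHz > fs/2 = 21.875 MHz, folds to fs − 29.85 MHz = 13.9 MHz.
72.9 MHz mod fs = 29.15 MHz.
29.15 MHz > fs/2 = 21.875 MHz, folds to fs − 29.15 MHz = 14.6 MHz.
101.25 MHz mod fs = 13.75 MHz.
13.75 MHz ≤ fs/2 = 21.875 MHz, appears at 13.75 MHz.
55.85 MHz mod fs = 12.1 MHz.
12.1 MHz ≤ fs/2 = 21.875 MHz, appears at 12.1 MHz.
29.85 MHz and 117.35 MHz both map to 13.9 MHz.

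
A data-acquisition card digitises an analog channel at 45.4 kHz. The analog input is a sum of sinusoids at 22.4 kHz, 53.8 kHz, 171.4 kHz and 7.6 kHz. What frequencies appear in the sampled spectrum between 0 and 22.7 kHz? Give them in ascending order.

7.6 kHz, 8.4 kHz, 10.2 kHz, 22.4 kHz

fs/2 = 22.7 kHz.
22.4 kHz ≤ fs/2 = 22.7 kHz, passes unchanged.
53.8 kHz mod fs = 8.4 kHz.
8.4 kHz ≤ fs/2 = 22.7 kHz, appears at 8.4 kHz.
171.4 kHz mod fs = 35.2 kHz.
35.2 kHz > fs/2 = 22.7 kHz, folds to fs − 35.2 kHz = 10.2 kHz.
7.6 kHz ≤ fs/2 = 22.7 kHz, passes unchanged.
Distinct values: {7.6 kHz, 8.4 kHz, 10.2 kHz, 22.4 kHz}.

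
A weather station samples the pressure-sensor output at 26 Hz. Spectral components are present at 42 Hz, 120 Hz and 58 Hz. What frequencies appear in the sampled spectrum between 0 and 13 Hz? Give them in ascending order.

fs/2 = 13 Hz.
42 Hz mod fs = 16 Hz.
16 Hz > fs/2 = 13 Hz, folds to fs − 16 Hz = 10 Hz.
120 Hz mod fs = 16 Hz.
16 Hz > fs/2 = 13 Hz, folds to fs − 16 Hz = 10 Hz.
58 Hz mod fs = 6 Hz.
6 Hz ≤ fs/2 = 13 Hz, appears at 6 Hz.
Distinct values: {6 Hz, 10 Hz}.

6 Hz, 10 Hz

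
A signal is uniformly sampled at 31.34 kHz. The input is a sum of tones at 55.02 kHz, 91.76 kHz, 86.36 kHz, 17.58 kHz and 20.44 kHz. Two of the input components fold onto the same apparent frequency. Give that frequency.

fs/2 = 15.67 kHz.
55.02 kHz mod fs = 23.68 kHz.
23.68 kHz > fs/2 = 15.67 kHz, folds to fs − 23.68 kHz = 7.66 kHz.
91.76 kHz mod fs = 29.08 kHz.
29.08 kHz > fs/2 = 15.67 kHz, folds to fs − 29.08 kHz = 2.26 kHz.
86.36 kHz mod fs = 23.68 kHz.
23.68 kHz > fs/2 = 15.67 kHz, folds to fs − 23.68 kHz = 7.66 kHz.
17.58 kHz > fs/2 = 15.67 kHz, folds to fs − 17.58 kHz = 13.76 kHz.
20.44 kHz > fs/2 = 15.67 kHz, folds to fs − 20.44 kHz = 10.9 kHz.
55.02 kHz and 86.36 kHz both map to 7.66 kHz.

7.66 kHz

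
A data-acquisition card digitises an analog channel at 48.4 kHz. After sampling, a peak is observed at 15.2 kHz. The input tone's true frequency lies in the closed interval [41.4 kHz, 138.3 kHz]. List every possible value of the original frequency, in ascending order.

63.6 kHz, 81.6 kHz, 112 kHz, 130 kHz

Frequencies that alias to 15.2 kHz are k·fs ± 15.2 kHz for integer k ≥ 0.
k=0: 15.2 kHz.
k=1: 33.2 kHz, 63.6 kHz.
k=2: 81.6 kHz, 112 kHz.
k=3: 130 kHz, 160.4 kHz.
k=4: 178.4 kHz, 208.8 kHz.
Within [41.4 kHz, 138.3 kHz]: 63.6 kHz, 81.6 kHz, 112 kHz, 130 kHz.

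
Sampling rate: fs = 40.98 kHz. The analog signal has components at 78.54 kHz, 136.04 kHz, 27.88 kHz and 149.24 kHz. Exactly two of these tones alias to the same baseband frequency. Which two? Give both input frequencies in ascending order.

27.88 kHz, 136.04 kHz

fs/2 = 20.49 kHz.
78.54 kHz mod fs = 37.56 kHz.
37.56 kHz > fs/2 = 20.49 kHz, folds to fs − 37.56 kHz = 3.42 kHz.
136.04 kHz mod fs = 13.1 kHz.
13.1 kHz ≤ fs/2 = 20.49 kHz, appears at 13.1 kHz.
27.88 kHz > fs/2 = 20.49 kHz, folds to fs − 27.88 kHz = 13.1 kHz.
149.24 kHz mod fs = 26.3 kHz.
26.3 kHz > fs/2 = 20.49 kHz, folds to fs − 26.3 kHz = 14.68 kHz.
27.88 kHz and 136.04 kHz both map to 13.1 kHz.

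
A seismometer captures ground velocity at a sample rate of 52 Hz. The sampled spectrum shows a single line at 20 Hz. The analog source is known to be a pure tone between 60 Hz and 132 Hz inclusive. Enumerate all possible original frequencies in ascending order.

Frequencies that alias to 20 Hz are k·fs ± 20 Hz for integer k ≥ 0.
k=0: 20 Hz.
k=1: 32 Hz, 72 Hz.
k=2: 84 Hz, 124 Hz.
k=3: 136 Hz, 176 Hz.
Within [60 Hz, 132 Hz]: 72 Hz, 84 Hz, 124 Hz.

72 Hz, 84 Hz, 124 Hz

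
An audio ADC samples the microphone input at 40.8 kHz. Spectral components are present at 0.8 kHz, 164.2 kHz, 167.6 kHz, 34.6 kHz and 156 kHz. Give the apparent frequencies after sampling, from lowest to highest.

0.8 kHz, 1 kHz, 4.4 kHz, 6.2 kHz, 7.2 kHz

fs/2 = 20.4 kHz.
0.8 kHz ≤ fs/2 = 20.4 kHz, passes unchanged.
164.2 kHz mod fs = 1 kHz.
1 kHz ≤ fs/2 = 20.4 kHz, appears at 1 kHz.
167.6 kHz mod fs = 4.4 kHz.
4.4 kHz ≤ fs/2 = 20.4 kHz, appears at 4.4 kHz.
34.6 kHz > fs/2 = 20.4 kHz, folds to fs − 34.6 kHz = 6.2 kHz.
156 kHz mod fs = 33.6 kHz.
33.6 kHz > fs/2 = 20.4 kHz, folds to fs − 33.6 kHz = 7.2 kHz.
Distinct values: {0.8 kHz, 1 kHz, 4.4 kHz, 6.2 kHz, 7.2 kHz}.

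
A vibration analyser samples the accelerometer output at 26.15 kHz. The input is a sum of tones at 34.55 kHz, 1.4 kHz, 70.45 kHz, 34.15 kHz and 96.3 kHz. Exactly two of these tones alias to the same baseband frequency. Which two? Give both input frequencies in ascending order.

fs/2 = 13.075 kHz.
34.55 kHz mod fs = 8.4 kHz.
8.4 kHz ≤ fs/2 = 13.075 kHz, appears at 8.4 kHz.
1.4 kHz ≤ fs/2 = 13.075 kHz, passes unchanged.
70.45 kHz mod fs = 18.15 kHz.
18.15 kHz > fs/2 = 13.075 kHz, folds to fs − 18.15 kHz = 8 kHz.
34.15 kHz mod fs = 8 kHz.
8 kHz ≤ fs/2 = 13.075 kHz, appears at 8 kHz.
96.3 kHz mod fs = 17.85 kHz.
17.85 kHz > fs/2 = 13.075 kHz, folds to fs − 17.85 kHz = 8.3 kHz.
34.15 kHz and 70.45 kHz both map to 8 kHz.

34.15 kHz, 70.45 kHz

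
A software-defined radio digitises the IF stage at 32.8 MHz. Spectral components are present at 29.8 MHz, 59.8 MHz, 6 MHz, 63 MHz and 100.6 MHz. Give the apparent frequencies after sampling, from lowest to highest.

fs/2 = 16.4 MHz.
29.8 MHz > fs/2 = 16.4 MHz, folds to fs − 29.8 MHz = 3 MHz.
59.8 MHz mod fs = 27 MHz.
27 MHz > fs/2 = 16.4 MHz, folds to fs − 27 MHz = 5.8 MHz.
6 MHz ≤ fs/2 = 16.4 MHz, passes unchanged.
63 MHz mod fs = 30.2 MHz.
30.2 MHz > fs/2 = 16.4 MHz, folds to fs − 30.2 MHz = 2.6 MHz.
100.6 MHz mod fs = 2.2 MHz.
2.2 MHz ≤ fs/2 = 16.4 MHz, appears at 2.2 MHz.
Distinct values: {2.2 MHz, 2.6 MHz, 3 MHz, 5.8 MHz, 6 MHz}.

2.2 MHz, 2.6 MHz, 3 MHz, 5.8 MHz, 6 MHz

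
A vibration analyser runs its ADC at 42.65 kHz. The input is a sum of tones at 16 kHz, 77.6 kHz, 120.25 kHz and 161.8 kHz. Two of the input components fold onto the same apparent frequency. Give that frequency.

7.7 kHz

fs/2 = 21.325 kHz.
16 kHz ≤ fs/2 = 21.325 kHz, passes unchanged.
77.6 kHz mod fs = 34.95 kHz.
34.95 kHz > fs/2 = 21.325 kHz, folds to fs − 34.95 kHz = 7.7 kHz.
120.25 kHz mod fs = 34.95 kHz.
34.95 kHz > fs/2 = 21.325 kHz, folds to fs − 34.95 kHz = 7.7 kHz.
161.8 kHz mod fs = 33.85 kHz.
33.85 kHz > fs/2 = 21.325 kHz, folds to fs − 33.85 kHz = 8.8 kHz.
77.6 kHz and 120.25 kHz both map to 7.7 kHz.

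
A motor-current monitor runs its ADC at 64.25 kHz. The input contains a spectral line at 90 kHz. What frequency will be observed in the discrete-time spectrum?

25.75 kHz

90 kHz mod fs = 25.75 kHz.
25.75 kHz ≤ fs/2 = 32.125 kHz, appears at 25.75 kHz.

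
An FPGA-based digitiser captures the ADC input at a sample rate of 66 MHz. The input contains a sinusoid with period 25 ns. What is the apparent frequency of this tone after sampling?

T = 25 ns → f = 1/T = 40 MHz.
40 MHz > fs/2 = 33 MHz, folds to fs − 40 MHz = 26 MHz.

26 MHz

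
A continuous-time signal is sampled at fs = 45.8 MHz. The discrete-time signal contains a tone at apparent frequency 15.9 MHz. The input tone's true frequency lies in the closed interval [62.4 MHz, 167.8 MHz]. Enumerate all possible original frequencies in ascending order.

Frequencies that alias to 15.9 MHz are k·fs ± 15.9 MHz for integer k ≥ 0.
k=0: 15.9 MHz.
k=1: 29.9 MHz, 61.7 MHz.
k=2: 75.7 MHz, 107.5 MHz.
k=3: 121.5 MHz, 153.3 MHz.
k=4: 167.3 MHz, 199.1 MHz.
k=5: 213.1 MHz, 244.9 MHz.
Within [62.4 MHz, 167.8 MHz]: 75.7 MHz, 107.5 MHz, 121.5 MHz, 153.3 MHz, 167.3 MHz.

75.7 MHz, 107.5 MHz, 121.5 MHz, 153.3 MHz, 167.3 MHz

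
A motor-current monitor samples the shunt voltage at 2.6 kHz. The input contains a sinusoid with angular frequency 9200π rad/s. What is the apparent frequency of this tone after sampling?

0.6 kHz

ω = 9200π rad/s → f = ω/(2π) = 4600 Hz = 4.6 kHz.
4.6 kHz mod fs = 2 kHz.
2 kHz > fs/2 = 1.3 kHz, folds to fs − 2 kHz = 0.6 kHz.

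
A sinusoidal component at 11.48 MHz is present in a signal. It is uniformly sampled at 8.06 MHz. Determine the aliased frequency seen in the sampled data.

11.48 MHz mod fs = 3.42 MHz.
3.42 MHz ≤ fs/2 = 4.03 MHz, appears at 3.42 MHz.

3.42 MHz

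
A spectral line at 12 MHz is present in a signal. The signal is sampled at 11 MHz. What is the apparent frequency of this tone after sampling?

12 MHz mod fs = 1 MHz.
1 MHz ≤ fs/2 = 5.5 MHz, appears at 1 MHz.

1 MHz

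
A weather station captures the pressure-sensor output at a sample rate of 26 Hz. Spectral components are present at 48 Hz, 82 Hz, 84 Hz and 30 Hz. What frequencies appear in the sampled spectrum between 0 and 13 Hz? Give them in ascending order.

fs/2 = 13 Hz.
48 Hz mod fs = 22 Hz.
22 Hz > fs/2 = 13 Hz, folds to fs − 22 Hz = 4 Hz.
82 Hz mod fs = 4 Hz.
4 Hz ≤ fs/2 = 13 Hz, appears at 4 Hz.
84 Hz mod fs = 6 Hz.
6 Hz ≤ fs/2 = 13 Hz, appears at 6 Hz.
30 Hz mod fs = 4 Hz.
4 Hz ≤ fs/2 = 13 Hz, appears at 4 Hz.
Distinct values: {4 Hz, 6 Hz}.

4 Hz, 6 Hz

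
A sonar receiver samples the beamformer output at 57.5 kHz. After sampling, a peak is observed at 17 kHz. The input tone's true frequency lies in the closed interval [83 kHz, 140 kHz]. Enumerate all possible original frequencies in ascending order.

98 kHz, 132 kHz

Frequencies that alias to 17 kHz are k·fs ± 17 kHz for integer k ≥ 0.
k=0: 17 kHz.
k=1: 40.5 kHz, 74.5 kHz.
k=2: 98 kHz, 132 kHz.
k=3: 155.5 kHz, 189.5 kHz.
Within [83 kHz, 140 kHz]: 98 kHz, 132 kHz.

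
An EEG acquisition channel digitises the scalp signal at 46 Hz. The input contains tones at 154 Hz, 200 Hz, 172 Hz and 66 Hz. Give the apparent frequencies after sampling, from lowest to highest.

12 Hz, 16 Hz, 20 Hz

fs/2 = 23 Hz.
154 Hz mod fs = 16 Hz.
16 Hz ≤ fs/2 = 23 Hz, appears at 16 Hz.
200 Hz mod fs = 16 Hz.
16 Hz ≤ fs/2 = 23 Hz, appears at 16 Hz.
172 Hz mod fs = 34 Hz.
34 Hz > fs/2 = 23 Hz, folds to fs − 34 Hz = 12 Hz.
66 Hz mod fs = 20 Hz.
20 Hz ≤ fs/2 = 23 Hz, appears at 20 Hz.
Distinct values: {12 Hz, 16 Hz, 20 Hz}.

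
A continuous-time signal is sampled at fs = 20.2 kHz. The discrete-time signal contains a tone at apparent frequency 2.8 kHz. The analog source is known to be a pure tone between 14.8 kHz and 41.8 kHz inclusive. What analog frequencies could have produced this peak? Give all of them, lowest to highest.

Frequencies that alias to 2.8 kHz are k·fs ± 2.8 kHz for integer k ≥ 0.
k=0: 2.8 kHz.
k=1: 17.4 kHz, 23 kHz.
k=2: 37.6 kHz, 43.2 kHz.
k=3: 57.8 kHz, 63.4 kHz.
Within [14.8 kHz, 41.8 kHz]: 17.4 kHz, 23 kHz, 37.6 kHz.

17.4 kHz, 23 kHz, 37.6 kHz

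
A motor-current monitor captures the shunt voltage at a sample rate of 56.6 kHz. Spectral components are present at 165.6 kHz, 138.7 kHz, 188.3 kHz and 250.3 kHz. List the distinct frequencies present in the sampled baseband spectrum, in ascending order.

fs/2 = 28.3 kHz.
165.6 kHz mod fs = 52.4 kHz.
52.4 kHz > fs/2 = 28.3 kHz, folds to fs − 52.4 kHz = 4.2 kHz.
138.7 kHz mod fs = 25.5 kHz.
25.5 kHz ≤ fs/2 = 28.3 kHz, appears at 25.5 kHz.
188.3 kHz mod fs = 18.5 kHz.
18.5 kHz ≤ fs/2 = 28.3 kHz, appears at 18.5 kHz.
250.3 kHz mod fs = 23.9 kHz.
23.9 kHz ≤ fs/2 = 28.3 kHz, appears at 23.9 kHz.
Distinct values: {4.2 kHz, 18.5 kHz, 23.9 kHz, 25.5 kHz}.

4.2 kHz, 18.5 kHz, 23.9 kHz, 25.5 kHz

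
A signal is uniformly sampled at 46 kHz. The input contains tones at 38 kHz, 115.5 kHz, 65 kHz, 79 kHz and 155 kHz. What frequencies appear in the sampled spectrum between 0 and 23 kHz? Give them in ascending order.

8 kHz, 13 kHz, 17 kHz, 19 kHz, 22.5 kHz

fs/2 = 23 kHz.
38 kHz > fs/2 = 23 kHz, folds to fs − 38 kHz = 8 kHz.
115.5 kHz mod fs = 23.5 kHz.
23.5 kHz > fs/2 = 23 kHz, folds to fs − 23.5 kHz = 22.5 kHz.
65 kHz mod fs = 19 kHz.
19 kHz ≤ fs/2 = 23 kHz, appears at 19 kHz.
79 kHz mod fs = 33 kHz.
33 kHz > fs/2 = 23 kHz, folds to fs − 33 kHz = 13 kHz.
155 kHz mod fs = 17 kHz.
17 kHz ≤ fs/2 = 23 kHz, appears at 17 kHz.
Distinct values: {8 kHz, 13 kHz, 17 kHz, 19 kHz, 22.5 kHz}.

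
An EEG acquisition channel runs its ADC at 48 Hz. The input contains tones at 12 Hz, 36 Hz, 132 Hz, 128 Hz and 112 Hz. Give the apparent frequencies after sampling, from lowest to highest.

fs/2 = 24 Hz.
12 Hz ≤ fs/2 = 24 Hz, passes unchanged.
36 Hz > fs/2 = 24 Hz, folds to fs − 36 Hz = 12 Hz.
132 Hz mod fs = 36 Hz.
36 Hz > fs/2 = 24 Hz, folds to fs − 36 Hz = 12 Hz.
128 Hz mod fs = 32 Hz.
32 Hz > fs/2 = 24 Hz, folds to fs − 32 Hz = 16 Hz.
112 Hz mod fs = 16 Hz.
16 Hz ≤ fs/2 = 24 Hz, appears at 16 Hz.
Distinct values: {12 Hz, 16 Hz}.

12 Hz, 16 Hz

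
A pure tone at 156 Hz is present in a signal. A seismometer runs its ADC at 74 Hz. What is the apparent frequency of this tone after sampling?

8 Hz

156 Hz mod fs = 8 Hz.
8 Hz ≤ fs/2 = 37 Hz, appears at 8 Hz.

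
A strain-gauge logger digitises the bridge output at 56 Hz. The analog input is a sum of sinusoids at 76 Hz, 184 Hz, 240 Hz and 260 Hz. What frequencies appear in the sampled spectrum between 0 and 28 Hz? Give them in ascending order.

16 Hz, 20 Hz

fs/2 = 28 Hz.
76 Hz mod fs = 20 Hz.
20 Hz ≤ fs/2 = 28 Hz, appears at 20 Hz.
184 Hz mod fs = 16 Hz.
16 Hz ≤ fs/2 = 28 Hz, appears at 16 Hz.
240 Hz mod fs = 16 Hz.
16 Hz ≤ fs/2 = 28 Hz, appears at 16 Hz.
260 Hz mod fs = 36 Hz.
36 Hz > fs/2 = 28 Hz, folds to fs − 36 Hz = 20 Hz.
Distinct values: {16 Hz, 20 Hz}.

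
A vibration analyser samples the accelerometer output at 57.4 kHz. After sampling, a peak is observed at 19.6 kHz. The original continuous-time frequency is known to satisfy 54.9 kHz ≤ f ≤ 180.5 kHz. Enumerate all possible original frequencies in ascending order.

77 kHz, 95.2 kHz, 134.4 kHz, 152.6 kHz

Frequencies that alias to 19.6 kHz are k·fs ± 19.6 kHz for integer k ≥ 0.
k=0: 19.6 kHz.
k=1: 37.8 kHz, 77 kHz.
k=2: 95.2 kHz, 134.4 kHz.
k=3: 152.6 kHz, 191.8 kHz.
k=4: 210 kHz, 249.2 kHz.
Within [54.9 kHz, 180.5 kHz]: 77 kHz, 95.2 kHz, 134.4 kHz, 152.6 kHz.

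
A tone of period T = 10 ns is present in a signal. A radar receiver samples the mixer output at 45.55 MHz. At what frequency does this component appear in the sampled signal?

T = 10 ns → f = 1/T = 100 MHz.
100 MHz mod fs = 8.9 MHz.
8.9 MHz ≤ fs/2 = 22.775 MHz, appears at 8.9 MHz.

8.9 MHz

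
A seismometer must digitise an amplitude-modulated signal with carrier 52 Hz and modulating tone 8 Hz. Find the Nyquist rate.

AM sidebands sit at fc ± fm = 44 Hz and 60 Hz.
Highest-frequency component: 60 Hz.
Nyquist rate = 2 × 60 Hz = 120 Hz.

120 Hz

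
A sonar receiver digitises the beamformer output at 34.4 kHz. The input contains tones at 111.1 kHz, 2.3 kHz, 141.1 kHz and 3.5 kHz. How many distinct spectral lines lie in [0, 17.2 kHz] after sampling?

3

fs/2 = 17.2 kHz.
111.1 kHz mod fs = 7.9 kHz.
7.9 kHz ≤ fs/2 = 17.2 kHz, appears at 7.9 kHz.
2.3 kHz ≤ fs/2 = 17.2 kHz, passes unchanged.
141.1 kHz mod fs = 3.5 kHz.
3.5 kHz ≤ fs/2 = 17.2 kHz, appears at 3.5 kHz.
3.5 kHz ≤ fs/2 = 17.2 kHz, passes unchanged.
Distinct values: {2.3 kHz, 3.5 kHz, 7.9 kHz} → 3.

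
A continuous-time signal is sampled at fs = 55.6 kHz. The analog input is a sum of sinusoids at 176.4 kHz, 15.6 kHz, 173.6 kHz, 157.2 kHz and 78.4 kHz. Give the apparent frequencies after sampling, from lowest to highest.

6.8 kHz, 9.6 kHz, 15.6 kHz, 22.8 kHz

fs/2 = 27.8 kHz.
176.4 kHz mod fs = 9.6 kHz.
9.6 kHz ≤ fs/2 = 27.8 kHz, appears at 9.6 kHz.
15.6 kHz ≤ fs/2 = 27.8 kHz, passes unchanged.
173.6 kHz mod fs = 6.8 kHz.
6.8 kHz ≤ fs/2 = 27.8 kHz, appears at 6.8 kHz.
157.2 kHz mod fs = 46 kHz.
46 kHz > fs/2 = 27.8 kHz, folds to fs − 46 kHz = 9.6 kHz.
78.4 kHz mod fs = 22.8 kHz.
22.8 kHz ≤ fs/2 = 27.8 kHz, appears at 22.8 kHz.
Distinct values: {6.8 kHz, 9.6 kHz, 15.6 kHz, 22.8 kHz}.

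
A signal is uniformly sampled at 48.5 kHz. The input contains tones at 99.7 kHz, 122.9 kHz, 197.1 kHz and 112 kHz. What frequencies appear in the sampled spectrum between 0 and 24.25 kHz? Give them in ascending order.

fs/2 = 24.25 kHz.
99.7 kHz mod fs = 2.7 kHz.
2.7 kHz ≤ fs/2 = 24.25 kHz, appears at 2.7 kHz.
122.9 kHz mod fs = 25.9 kHz.
25.9 kHz > fs/2 = 24.25 kHz, folds to fs − 25.9 kHz = 22.6 kHz.
197.1 kHz mod fs = 3.1 kHz.
3.1 kHz ≤ fs/2 = 24.25 kHz, appears at 3.1 kHz.
112 kHz mod fs = 15 kHz.
15 kHz ≤ fs/2 = 24.25 kHz, appears at 15 kHz.
Distinct values: {2.7 kHz, 3.1 kHz, 15 kHz, 22.6 kHz}.

2.7 kHz, 3.1 kHz, 15 kHz, 22.6 kHz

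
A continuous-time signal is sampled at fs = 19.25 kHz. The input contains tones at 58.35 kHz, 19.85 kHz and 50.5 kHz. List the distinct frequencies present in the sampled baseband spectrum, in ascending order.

0.6 kHz, 7.25 kHz

fs/2 = 9.625 kHz.
58.35 kHz mod fs = 0.6 kHz.
0.6 kHz ≤ fs/2 = 9.625 kHz, appears at 0.6 kHz.
19.85 kHz mod fs = 0.6 kHz.
0.6 kHz ≤ fs/2 = 9.625 kHz, appears at 0.6 kHz.
50.5 kHz mod fs = 12 kHz.
12 kHz > fs/2 = 9.625 kHz, folds to fs − 12 kHz = 7.25 kHz.
Distinct values: {0.6 kHz, 7.25 kHz}.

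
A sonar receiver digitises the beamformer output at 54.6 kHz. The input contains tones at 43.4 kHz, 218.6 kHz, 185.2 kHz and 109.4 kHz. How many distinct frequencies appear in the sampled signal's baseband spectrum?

3

fs/2 = 27.3 kHz.
43.4 kHz > fs/2 = 27.3 kHz, folds to fs − 43.4 kHz = 11.2 kHz.
218.6 kHz mod fs = 0.2 kHz.
0.2 kHz ≤ fs/2 = 27.3 kHz, appears at 0.2 kHz.
185.2 kHz mod fs = 21.4 kHz.
21.4 kHz ≤ fs/2 = 27.3 kHz, appears at 21.4 kHz.
109.4 kHz mod fs = 0.2 kHz.
0.2 kHz ≤ fs/2 = 27.3 kHz, appears at 0.2 kHz.
Distinct values: {0.2 kHz, 11.2 kHz, 21.4 kHz} → 3.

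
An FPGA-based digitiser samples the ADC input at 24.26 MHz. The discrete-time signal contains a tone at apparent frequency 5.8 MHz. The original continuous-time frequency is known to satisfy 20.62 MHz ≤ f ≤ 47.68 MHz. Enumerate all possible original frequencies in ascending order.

Frequencies that alias to 5.8 MHz are k·fs ± 5.8 MHz for integer k ≥ 0.
k=0: 5.8 MHz.
k=1: 18.46 MHz, 30.06 MHz.
k=2: 42.72 MHz, 54.32 MHz.
k=3: 66.98 MHz, 78.58 MHz.
Within [20.62 MHz, 47.68 MHz]: 30.06 MHz, 42.72 MHz.

30.06 MHz, 42.72 MHz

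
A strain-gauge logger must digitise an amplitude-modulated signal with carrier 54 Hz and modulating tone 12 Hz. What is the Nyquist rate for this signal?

AM sidebands sit at fc ± fm = 42 Hz and 66 Hz.
Highest-frequency component: 66 Hz.
Nyquist rate = 2 × 66 Hz = 132 Hz.

132 Hz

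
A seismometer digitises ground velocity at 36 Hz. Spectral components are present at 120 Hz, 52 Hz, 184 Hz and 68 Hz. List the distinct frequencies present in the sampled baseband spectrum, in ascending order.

4 Hz, 12 Hz, 16 Hz

fs/2 = 18 Hz.
120 Hz mod fs = 12 Hz.
12 Hz ≤ fs/2 = 18 Hz, appears at 12 Hz.
52 Hz mod fs = 16 Hz.
16 Hz ≤ fs/2 = 18 Hz, appears at 16 Hz.
184 Hz mod fs = 4 Hz.
4 Hz ≤ fs/2 = 18 Hz, appears at 4 Hz.
68 Hz mod fs = 32 Hz.
32 Hz > fs/2 = 18 Hz, folds to fs − 32 Hz = 4 Hz.
Distinct values: {4 Hz, 12 Hz, 16 Hz}.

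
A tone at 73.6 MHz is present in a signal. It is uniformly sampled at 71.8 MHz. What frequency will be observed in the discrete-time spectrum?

1.8 MHz

73.6 MHz mod fs = 1.8 MHz.
1.8 MHz ≤ fs/2 = 35.9 MHz, appears at 1.8 MHz.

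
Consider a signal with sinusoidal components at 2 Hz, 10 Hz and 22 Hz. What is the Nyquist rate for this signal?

Highest-frequency component: 22 Hz.
Nyquist rate = 2 × 22 Hz = 44 Hz.

44 Hz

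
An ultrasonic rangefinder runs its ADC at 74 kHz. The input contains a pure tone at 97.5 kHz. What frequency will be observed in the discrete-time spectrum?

97.5 kHz mod fs = 23.5 kHz.
23.5 kHz ≤ fs/2 = 37 kHz, appears at 23.5 kHz.

23.5 kHz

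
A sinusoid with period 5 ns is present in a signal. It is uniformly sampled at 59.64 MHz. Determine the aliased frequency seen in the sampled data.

T = 5 ns → f = 1/T = 200 MHz.
200 MHz mod fs = 21.08 MHz.
21.08 MHz ≤ fs/2 = 29.82 MHz, appears at 21.08 MHz.

21.08 MHz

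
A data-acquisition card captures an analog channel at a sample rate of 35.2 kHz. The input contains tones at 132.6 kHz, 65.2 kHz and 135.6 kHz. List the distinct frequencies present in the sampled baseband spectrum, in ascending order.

fs/2 = 17.6 kHz.
132.6 kHz mod fs = 27 kHz.
27 kHz > fs/2 = 17.6 kHz, folds to fs − 27 kHz = 8.2 kHz.
65.2 kHz mod fs = 30 kHz.
30 kHz > fs/2 = 17.6 kHz, folds to fs − 30 kHz = 5.2 kHz.
135.6 kHz mod fs = 30 kHz.
30 kHz > fs/2 = 17.6 kHz, folds to fs − 30 kHz = 5.2 kHz.
Distinct values: {5.2 kHz, 8.2 kHz}.

5.2 kHz, 8.2 kHz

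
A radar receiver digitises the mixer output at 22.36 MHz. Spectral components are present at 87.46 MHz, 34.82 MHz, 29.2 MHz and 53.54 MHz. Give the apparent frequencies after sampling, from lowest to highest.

1.98 MHz, 6.84 MHz, 8.82 MHz, 9.9 MHz

fs/2 = 11.18 MHz.
87.46 MHz mod fs = 20.38 MHz.
20.38 MHz > fs/2 = 11.18 MHz, folds to fs − 20.38 MHz = 1.98 MHz.
34.82 MHz mod fs = 12.46 MHz.
12.46 MHz > fs/2 = 11.18 MHz, folds to fs − 12.46 MHz = 9.9 MHz.
29.2 MHz mod fs = 6.84 MHz.
6.84 MHz ≤ fs/2 = 11.18 MHz, appears at 6.84 MHz.
53.54 MHz mod fs = 8.82 MHz.
8.82 MHz ≤ fs/2 = 11.18 MHz, appears at 8.82 MHz.
Distinct values: {1.98 MHz, 6.84 MHz, 8.82 MHz, 9.9 MHz}.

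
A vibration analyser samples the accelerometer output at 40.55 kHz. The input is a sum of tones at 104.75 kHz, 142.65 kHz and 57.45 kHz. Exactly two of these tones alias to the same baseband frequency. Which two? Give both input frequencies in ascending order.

fs/2 = 20.275 kHz.
104.75 kHz mod fs = 23.65 kHz.
23.65 kHz > fs/2 = 20.275 kHz, folds to fs − 23.65 kHz = 16.9 kHz.
142.65 kHz mod fs = 21 kHz.
21 kHz > fs/2 = 20.275 kHz, folds to fs − 21 kHz = 19.55 kHz.
57.45 kHz mod fs = 16.9 kHz.
16.9 kHz ≤ fs/2 = 20.275 kHz, appears at 16.9 kHz.
57.45 kHz and 104.75 kHz both map to 16.9 kHz.

57.45 kHz, 104.75 kHz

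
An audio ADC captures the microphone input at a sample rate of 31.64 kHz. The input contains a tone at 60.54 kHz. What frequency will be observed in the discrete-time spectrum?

2.74 kHz

60.54 kHz mod fs = 28.9 kHz.
28.9 kHz > fs/2 = 15.82 kHz, folds to fs − 28.9 kHz = 2.74 kHz.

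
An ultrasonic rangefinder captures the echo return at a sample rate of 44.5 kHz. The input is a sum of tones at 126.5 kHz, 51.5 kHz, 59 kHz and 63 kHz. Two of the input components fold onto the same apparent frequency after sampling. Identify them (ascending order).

fs/2 = 22.25 kHz.
126.5 kHz mod fs = 37.5 kHz.
37.5 kHz > fs/2 = 22.25 kHz, folds to fs − 37.5 kHz = 7 kHz.
51.5 kHz mod fs = 7 kHz.
7 kHz ≤ fs/2 = 22.25 kHz, appears at 7 kHz.
59 kHz mod fs = 14.5 kHz.
14.5 kHz ≤ fs/2 = 22.25 kHz, appears at 14.5 kHz.
63 kHz mod fs = 18.5 kHz.
18.5 kHz ≤ fs/2 = 22.25 kHz, appears at 18.5 kHz.
51.5 kHz and 126.5 kHz both map to 7 kHz.

51.5 kHz, 126.5 kHz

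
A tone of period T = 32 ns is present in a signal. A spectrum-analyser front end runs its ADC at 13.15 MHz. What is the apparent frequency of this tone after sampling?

4.95 MHz

T = 32 ns → f = 1/T = 31.25 MHz.
31.25 MHz mod fs = 4.95 MHz.
4.95 MHz ≤ fs/2 = 6.575 MHz, appears at 4.95 MHz.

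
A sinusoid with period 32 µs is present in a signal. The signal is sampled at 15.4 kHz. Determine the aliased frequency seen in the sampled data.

0.45 kHz

T = 32 µs → f = 1/T = 31.25 kHz.
31.25 kHz mod fs = 0.45 kHz.
0.45 kHz ≤ fs/2 = 7.7 kHz, appears at 0.45 kHz.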